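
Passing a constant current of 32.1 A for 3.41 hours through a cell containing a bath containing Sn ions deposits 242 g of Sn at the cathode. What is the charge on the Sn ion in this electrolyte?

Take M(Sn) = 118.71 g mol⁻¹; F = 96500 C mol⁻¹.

Q = I·t = 32.10 A × 12276 s = 394100 C, so n(e⁻) = 394100/96500 = 4.084 mol.
n(Sn) deposited = 242 / 118.71 = 2.039 mol.
Electrons per atom = n(e⁻)/n(Sn) = 4.084 / 2.039 = 2.00 ≈ 2, so the ion is Sn²⁺.

+2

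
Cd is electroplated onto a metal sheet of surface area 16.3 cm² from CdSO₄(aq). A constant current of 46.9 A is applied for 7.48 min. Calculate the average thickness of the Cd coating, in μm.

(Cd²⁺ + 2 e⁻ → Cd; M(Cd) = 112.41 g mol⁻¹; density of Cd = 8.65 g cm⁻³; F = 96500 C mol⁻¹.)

Q = I·t = 46.90 × 448.80 = 21050 C; n(e⁻) = 0.2181 mol.
n(Cd) = n(e⁻)/2 = 0.1091 mol, so m = 0.1091 × 112.41 = 12.26 g.
Volume = m/ρ = 12.26 / 8.65 = 1.417 cm³.
Thickness = V/A = 1.417 / 16.3 = 0.0870 cm = 870 μm.

870 μm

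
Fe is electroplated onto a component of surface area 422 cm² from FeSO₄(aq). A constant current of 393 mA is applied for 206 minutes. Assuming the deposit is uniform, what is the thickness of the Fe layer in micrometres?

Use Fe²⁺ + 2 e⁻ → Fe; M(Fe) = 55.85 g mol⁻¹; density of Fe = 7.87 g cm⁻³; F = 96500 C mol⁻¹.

Q = I·t = 0.3930 × 12360 = 4857 C; n(e⁻) = 0.05034 mol.
n(Fe) = n(e⁻)/2 = 0.02517 mol, so m = 0.02517 × 55.85 = 1.406 g.
Volume = m/ρ = 1.406 / 7.87 = 0.1786 cm³.
Thickness = V/A = 0.1786 / 422 = 4.23 × 10⁻⁴ cm = 4.23 μm.

4.23 μm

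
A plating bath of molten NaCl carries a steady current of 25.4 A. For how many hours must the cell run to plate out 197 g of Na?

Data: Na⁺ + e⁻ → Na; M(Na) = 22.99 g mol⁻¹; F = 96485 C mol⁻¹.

n(Na) = m/M = 197 / 22.99 = 8.569 mol.
Each Na atom requires 1 electron, so n(e⁻) = 1 × 8.569 = 8.569 mol.
Q = n(e⁻)·F = 8.569 × 96485 = 826800 C.
t = Q/I = 826800 / 25.40 A = 32550 s = 9.04 h.

9.04 h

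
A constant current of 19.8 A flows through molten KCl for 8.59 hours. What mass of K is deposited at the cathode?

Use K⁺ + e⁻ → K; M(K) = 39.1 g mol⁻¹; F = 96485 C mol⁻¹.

Q = I·t = 19.80 A × 30924 s = 612300 C.
n(e⁻) = Q/F = 612300 / 96485 = 6.346 mol.
K⁺ + e⁻ → K, so n(K) = n(e⁻)/1 = 6.346 mol.
m = n·M = 6.346 × 39.1 = 248 g.

248 g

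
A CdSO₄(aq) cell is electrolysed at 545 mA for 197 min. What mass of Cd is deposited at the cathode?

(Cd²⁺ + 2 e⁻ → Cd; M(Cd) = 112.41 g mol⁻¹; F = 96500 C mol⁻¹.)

Q = I·t = 0.5450 A × 11820 s = 6442 C.
n(e⁻) = Q/F = 6442 / 96500 = 0.06676 mol.
Cd²⁺ + 2 e⁻ → Cd, so n(Cd) = n(e⁻)/2 = 0.03338 mol.
m = n·M = 0.03338 × 112.41 = 3.75 g.

3.75 g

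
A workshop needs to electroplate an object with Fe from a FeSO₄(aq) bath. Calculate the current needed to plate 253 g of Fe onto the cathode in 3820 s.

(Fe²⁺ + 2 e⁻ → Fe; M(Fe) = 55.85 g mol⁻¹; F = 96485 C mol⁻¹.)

n(Fe) = 253 / 55.85 = 4.530 mol.
n(e⁻) = 2 × 4.530 = 9.060 mol.
Q = n(e⁻)·F = 9.060 × 96485 = 874200 C.
I = Q/t = 874200 / 3820.0 s = 229 A.

229 A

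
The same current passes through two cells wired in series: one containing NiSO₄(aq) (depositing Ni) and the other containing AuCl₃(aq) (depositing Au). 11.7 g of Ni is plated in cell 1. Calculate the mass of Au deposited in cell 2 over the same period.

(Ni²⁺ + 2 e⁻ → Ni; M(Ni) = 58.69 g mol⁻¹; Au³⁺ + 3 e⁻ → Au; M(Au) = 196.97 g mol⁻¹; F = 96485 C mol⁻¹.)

n(Ni) = 11.7 / 58.69 = 0.1994 mol.
Since Ni²⁺ + 2 e⁻ → Ni, n(e⁻) passed = 2 × 0.1994 = 0.3987 mol.
Cells in series carry the same charge, so the same 0.3987 mol of electrons passes through cell 2.
Au³⁺ + 3 e⁻ → Au, so n(Au) = 0.3987 / 3 = 0.1329 mol.
m(Au) = 0.1329 × 196.97 = 26.2 g.

26.2 g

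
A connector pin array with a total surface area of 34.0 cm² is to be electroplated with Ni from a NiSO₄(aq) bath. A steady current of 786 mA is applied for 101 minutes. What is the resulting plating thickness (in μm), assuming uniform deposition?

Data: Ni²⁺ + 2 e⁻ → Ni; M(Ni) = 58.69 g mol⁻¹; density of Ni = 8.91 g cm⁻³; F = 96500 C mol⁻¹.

47.8 μm

Q = I·t = 0.7860 × 6060.0 = 4763 C; n(e⁻) = 0.04936 mol.
n(Ni) = n(e⁻)/2 = 0.02468 mol, so m = 0.02468 × 58.69 = 1.448 g.
Volume = m/ρ = 1.448 / 8.91 = 0.1626 cm³.
Thickness = V/A = 0.1626 / 34.0 = 0.00478 cm = 47.8 μm.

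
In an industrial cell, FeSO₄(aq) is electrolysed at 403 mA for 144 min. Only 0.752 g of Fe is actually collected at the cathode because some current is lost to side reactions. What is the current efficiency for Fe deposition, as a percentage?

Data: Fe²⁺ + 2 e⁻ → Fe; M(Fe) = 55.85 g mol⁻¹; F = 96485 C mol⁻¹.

74.6 %

Q = I·t = 0.4030 × 8640.0 = 3482 C; n(e⁻) = 3482/96485 = 0.03609 mol.
Theoretical n(Fe) = n(e⁻)/2 = 0.01804 mol, i.e. m_theo = 0.01804 × 55.85 = 1.008 g.
Efficiency = m_actual / m_theo = 0.752 / 1.008 = 74.6 %.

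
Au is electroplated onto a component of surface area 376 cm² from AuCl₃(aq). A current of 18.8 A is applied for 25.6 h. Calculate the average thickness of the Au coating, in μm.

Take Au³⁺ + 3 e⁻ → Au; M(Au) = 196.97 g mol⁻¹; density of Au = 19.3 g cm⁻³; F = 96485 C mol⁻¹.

1620 μm

Q = I·t = 18.80 × 92160 = 1733000 C; n(e⁻) = 17.96 mol.
n(Au) = n(e⁻)/3 = 5.986 mol, so m = 5.986 × 196.97 = 1179 g.
Volume = m/ρ = 1179 / 19.3 = 61.09 cm³.
Thickness = V/A = 61.09 / 376 = 0.162 cm = 1620 μm.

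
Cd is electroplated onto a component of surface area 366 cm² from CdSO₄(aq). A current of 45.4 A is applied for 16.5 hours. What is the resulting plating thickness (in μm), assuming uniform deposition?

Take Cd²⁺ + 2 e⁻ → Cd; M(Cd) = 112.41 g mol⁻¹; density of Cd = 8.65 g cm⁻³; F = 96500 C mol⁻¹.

Q = I·t = 45.40 × 59400 = 2697000 C; n(e⁻) = 27.95 mol.
n(Cd) = n(e⁻)/2 = 13.97 mol, so m = 13.97 × 112.41 = 1571 g.
Volume = m/ρ = 1571 / 8.65 = 181.6 cm³.
Thickness = V/A = 181.6 / 366 = 0.496 cm = 4960 μm.

4960 μm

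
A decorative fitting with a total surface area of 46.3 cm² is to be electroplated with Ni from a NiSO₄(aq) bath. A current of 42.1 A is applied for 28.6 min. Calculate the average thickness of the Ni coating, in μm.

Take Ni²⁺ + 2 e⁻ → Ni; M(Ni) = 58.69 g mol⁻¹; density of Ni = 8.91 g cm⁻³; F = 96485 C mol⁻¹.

Q = I·t = 42.10 × 1716.0 = 72240 C; n(e⁻) = 0.7488 mol.
n(Ni) = n(e⁻)/2 = 0.3744 mol, so m = 0.3744 × 58.69 = 21.97 g.
Volume = m/ρ = 21.97 / 8.91 = 2.466 cm³.
Thickness = V/A = 2.466 / 46.3 = 0.0533 cm = 533 μm.

533 μm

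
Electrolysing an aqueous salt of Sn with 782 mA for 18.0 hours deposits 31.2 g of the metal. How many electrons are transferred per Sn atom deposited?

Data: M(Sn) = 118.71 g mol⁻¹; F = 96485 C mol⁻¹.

2

Q = I·t = 0.7820 A × 64800 s = 50670 C, so n(e⁻) = 50670/96485 = 0.5252 mol.
n(Sn) deposited = 31.2 / 118.71 = 0.2628 mol.
Electrons per atom = n(e⁻)/n(Sn) = 0.5252 / 0.2628 = 2.00 ≈ 2, so the ion is Sn²⁺.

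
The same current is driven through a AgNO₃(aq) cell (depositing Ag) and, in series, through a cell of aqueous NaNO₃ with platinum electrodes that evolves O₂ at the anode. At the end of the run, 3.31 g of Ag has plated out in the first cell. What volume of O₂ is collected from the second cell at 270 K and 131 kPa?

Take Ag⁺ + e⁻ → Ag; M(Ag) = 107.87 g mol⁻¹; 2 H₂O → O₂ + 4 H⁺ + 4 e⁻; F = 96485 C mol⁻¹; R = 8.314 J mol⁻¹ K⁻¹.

n(Ag) = 3.31 / 107.87 = 0.03069 mol, so n(e⁻) = 1 × 0.03069 = 0.03069 mol.
The cells are in series, so the same 0.03069 mol of electrons passes through the second cell.
2 H₂O → O₂ + 4 H⁺ + 4 e⁻ — 4 mol e⁻ per mol O₂, so n(O₂) = 0.03069/4 = 0.007671 mol.
V = nRT/P = (0.007671 × 8.314 × 270) / (131 × 10³) = 1.31 × 10⁻⁴ m³ = 0.131 L.

0.131 L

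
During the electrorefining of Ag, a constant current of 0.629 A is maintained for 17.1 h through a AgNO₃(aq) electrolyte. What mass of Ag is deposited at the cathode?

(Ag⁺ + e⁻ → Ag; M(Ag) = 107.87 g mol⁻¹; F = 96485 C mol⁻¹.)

Q = I·t = 0.6290 A × 61560 s = 38720 C.
n(e⁻) = Q/F = 38720 / 96485 = 0.4013 mol.
Ag⁺ + e⁻ → Ag, so n(Ag) = n(e⁻)/1 = 0.4013 mol.
m = n·M = 0.4013 × 107.87 = 43.3 g.

43.3 g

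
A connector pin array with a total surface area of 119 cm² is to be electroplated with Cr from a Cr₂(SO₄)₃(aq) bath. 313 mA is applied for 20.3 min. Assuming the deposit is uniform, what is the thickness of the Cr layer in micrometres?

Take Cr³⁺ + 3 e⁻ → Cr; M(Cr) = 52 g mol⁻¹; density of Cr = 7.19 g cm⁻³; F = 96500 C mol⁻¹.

Q = I·t = 0.3130 × 1218.0 = 381.2 C; n(e⁻) = 0.003951 mol.
n(Cr) = n(e⁻)/3 = 0.001317 mol, so m = 0.001317 × 52 = 0.06848 g.
Volume = m/ρ = 0.06848 / 7.19 = 0.009524 cm³.
Thickness = V/A = 0.009524 / 119 = 8.00 × 10⁻⁵ cm = 0.800 μm.

0.800 μm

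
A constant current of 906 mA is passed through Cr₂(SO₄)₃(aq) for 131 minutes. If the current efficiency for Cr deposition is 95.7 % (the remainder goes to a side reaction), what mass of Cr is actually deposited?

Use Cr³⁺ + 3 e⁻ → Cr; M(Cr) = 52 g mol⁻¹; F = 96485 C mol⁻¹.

1.22 g

Q = I·t = 0.9060 × 7860.0 = 7121 C.
n(e⁻) = 7121/96485 = 0.07381 mol; theoretically n(Cr) = 0.07381/3 = 0.02460 mol, m_theo = 1.279 g.
At 95.7 % efficiency, m_actual = 0.957 × 1.279 = 1.22 g.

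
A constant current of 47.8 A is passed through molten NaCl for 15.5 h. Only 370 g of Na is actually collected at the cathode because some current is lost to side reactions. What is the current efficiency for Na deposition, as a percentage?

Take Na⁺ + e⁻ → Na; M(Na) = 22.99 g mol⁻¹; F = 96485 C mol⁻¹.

58.2 %

Q = I·t = 47.80 × 55800 = 2667000 C; n(e⁻) = 2667000/96485 = 27.64 mol.
Theoretical n(Na) = n(e⁻)/1 = 27.64 mol, i.e. m_theo = 27.64 × 22.99 = 635.5 g.
Efficiency = m_actual / m_theo = 370 / 635.5 = 58.2 %.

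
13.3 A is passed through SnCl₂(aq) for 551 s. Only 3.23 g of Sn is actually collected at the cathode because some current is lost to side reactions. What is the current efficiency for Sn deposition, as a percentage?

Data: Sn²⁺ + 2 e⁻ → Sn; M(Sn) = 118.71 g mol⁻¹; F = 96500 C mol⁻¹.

Q = I·t = 13.30 × 551.00 = 7328 C; n(e⁻) = 7328/96500 = 0.07594 mol.
Theoretical n(Sn) = n(e⁻)/2 = 0.03797 mol, i.e. m_theo = 0.03797 × 118.71 = 4.507 g.
Efficiency = m_actual / m_theo = 3.23 / 4.507 = 71.7 %.

71.7 %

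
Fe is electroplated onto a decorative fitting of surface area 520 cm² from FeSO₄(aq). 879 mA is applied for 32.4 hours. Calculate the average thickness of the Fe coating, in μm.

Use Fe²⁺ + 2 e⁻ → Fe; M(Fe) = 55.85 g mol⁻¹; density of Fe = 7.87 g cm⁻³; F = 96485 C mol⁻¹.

Q = I·t = 0.8790 × 116640 = 102500 C; n(e⁻) = 1.063 mol.
n(Fe) = n(e⁻)/2 = 0.5313 mol, so m = 0.5313 × 55.85 = 29.67 g.
Volume = m/ρ = 29.67 / 7.87 = 3.770 cm³.
Thickness = V/A = 3.770 / 520 = 0.00725 cm = 72.5 μm.

72.5 μm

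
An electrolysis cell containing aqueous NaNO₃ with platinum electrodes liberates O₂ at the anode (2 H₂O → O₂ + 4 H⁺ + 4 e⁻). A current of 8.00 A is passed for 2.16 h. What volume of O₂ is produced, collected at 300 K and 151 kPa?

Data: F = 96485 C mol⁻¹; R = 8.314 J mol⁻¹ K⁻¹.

Q = I·t = 8.000 A × 7776.0 s = 62210 C.
n(e⁻) = Q/F = 62210 / 96485 = 0.6447 mol.
4 electrons are transferred per O₂ molecule, so n(O₂) = 0.6447 / 4 = 0.1612 mol.
V = nRT/P = (0.1612 × 8.314 × 300) / (151 × 10³ Pa) = 0.00266 m³ = 2.66 L.

2.66 L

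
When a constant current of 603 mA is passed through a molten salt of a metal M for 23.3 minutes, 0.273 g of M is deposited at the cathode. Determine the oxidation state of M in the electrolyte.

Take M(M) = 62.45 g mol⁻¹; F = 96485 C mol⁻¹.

Q = I·t = 0.6030 A × 1398.0 s = 843.0 C, so n(e⁻) = 843.0/96485 = 0.008737 mol.
n(M) deposited = 0.273 / 62.45 = 0.004371 mol.
Electrons per atom = n(e⁻)/n(M) = 0.008737 / 0.004371 = 2.00 ≈ 2, so the ion is M²⁺.

+2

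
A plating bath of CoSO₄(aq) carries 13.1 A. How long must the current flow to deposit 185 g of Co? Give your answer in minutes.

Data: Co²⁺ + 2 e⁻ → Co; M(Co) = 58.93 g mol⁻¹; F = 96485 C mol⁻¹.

771 min

n(Co) = m/M = 185 / 58.93 = 3.139 mol.
Each Co atom requires 2 electrons, so n(e⁻) = 2 × 3.139 = 6.279 mol.
Q = n(e⁻)·F = 6.279 × 96485 = 605800 C.
t = Q/I = 605800 / 13.10 A = 46240 s = 771 min.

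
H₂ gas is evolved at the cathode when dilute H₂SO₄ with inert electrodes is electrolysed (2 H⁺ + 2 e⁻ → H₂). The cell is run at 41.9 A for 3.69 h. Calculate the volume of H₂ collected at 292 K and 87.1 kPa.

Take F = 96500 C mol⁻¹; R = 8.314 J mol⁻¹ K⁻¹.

Q = I·t = 41.90 A × 13284 s = 556600 C.
n(e⁻) = Q/F = 556600 / 96500 = 5.768 mol.
2 electrons are transferred per H₂ molecule, so n(H₂) = 5.768 / 2 = 2.884 mol.
V = nRT/P = (2.884 × 8.314 × 292) / (87.1 × 10³ Pa) = 0.0804 m³ = 80.4 L.

80.4 L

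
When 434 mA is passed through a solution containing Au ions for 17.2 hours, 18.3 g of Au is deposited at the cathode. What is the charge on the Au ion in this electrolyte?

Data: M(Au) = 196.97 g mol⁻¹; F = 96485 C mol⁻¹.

Q = I·t = 0.4340 A × 61920 s = 26870 C, so n(e⁻) = 26870/96485 = 0.2785 mol.
n(Au) deposited = 18.3 / 196.97 = 0.09291 mol.
Electrons per atom = n(e⁻)/n(Au) = 0.2785 / 0.09291 = 3.00 ≈ 3, so the ion is Au³⁺.

+3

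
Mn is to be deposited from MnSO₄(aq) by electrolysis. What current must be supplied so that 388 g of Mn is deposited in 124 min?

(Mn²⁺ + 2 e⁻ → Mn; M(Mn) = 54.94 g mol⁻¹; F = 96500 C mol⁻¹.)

183 A

n(Mn) = 388 / 54.94 = 7.062 mol.
n(e⁻) = 2 × 7.062 = 14.12 mol.
Q = n(e⁻)·F = 14.12 × 96500 = 1363000 C.
I = Q/t = 1363000 / 7440.0 s = 183 A.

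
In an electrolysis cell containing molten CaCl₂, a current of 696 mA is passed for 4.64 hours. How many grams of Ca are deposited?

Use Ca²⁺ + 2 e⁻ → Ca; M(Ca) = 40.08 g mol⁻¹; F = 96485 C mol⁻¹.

Q = I·t = 0.6960 A × 16704 s = 11630 C.
n(e⁻) = Q/F = 11630 / 96485 = 0.1205 mol.
Ca²⁺ + 2 e⁻ → Ca, so n(Ca) = n(e⁻)/2 = 0.06025 mol.
m = n·M = 0.06025 × 40.08 = 2.41 g.

2.41 g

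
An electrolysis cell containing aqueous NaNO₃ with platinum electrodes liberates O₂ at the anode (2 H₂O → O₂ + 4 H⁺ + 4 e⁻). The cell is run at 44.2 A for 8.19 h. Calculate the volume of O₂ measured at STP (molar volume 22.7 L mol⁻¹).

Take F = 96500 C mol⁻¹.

Q = I·t = 44.20 A × 29484 s = 1303000 C.
n(e⁻) = Q/F = 1303000 / 96500 = 13.50 mol.
4 electrons are transferred per O₂ molecule, so n(O₂) = 13.50 / 4 = 3.376 mol.
V = n × V_m = 3.376 × 22.7 = 76.6 L.

76.6 L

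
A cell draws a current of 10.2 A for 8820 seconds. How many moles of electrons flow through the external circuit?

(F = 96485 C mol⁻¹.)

Q = I·t = 10.20 A × 8820.0 s = 89960 C.
n(e⁻) = Q/F = 89960 / 96485 = 0.932 mol.

0.932 mol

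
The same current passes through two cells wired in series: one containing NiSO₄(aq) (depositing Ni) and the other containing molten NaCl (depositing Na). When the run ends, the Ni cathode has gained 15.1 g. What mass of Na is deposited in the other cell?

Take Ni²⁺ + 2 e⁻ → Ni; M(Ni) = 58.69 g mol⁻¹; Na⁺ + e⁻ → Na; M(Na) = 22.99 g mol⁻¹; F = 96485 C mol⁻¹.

11.8 g

n(Ni) = 15.1 / 58.69 = 0.2573 mol.
Since Ni²⁺ + 2 e⁻ → Ni, n(e⁻) passed = 2 × 0.2573 = 0.5146 mol.
Cells in series carry the same charge, so the same 0.5146 mol of electrons passes through cell 2.
Na⁺ + e⁻ → Na, so n(Na) = 0.5146 / 1 = 0.5146 mol.
m(Na) = 0.5146 × 22.99 = 11.8 g.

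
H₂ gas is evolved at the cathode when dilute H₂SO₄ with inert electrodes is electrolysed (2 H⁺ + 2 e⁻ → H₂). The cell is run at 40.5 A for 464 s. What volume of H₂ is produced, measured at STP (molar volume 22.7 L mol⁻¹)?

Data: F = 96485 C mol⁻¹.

2.21 L

Q = I·t = 40.50 A × 464.00 s = 18790 C.
n(e⁻) = Q/F = 18790 / 96485 = 0.1948 mol.
2 electrons are transferred per H₂ molecule, so n(H₂) = 0.1948 / 2 = 0.09738 mol.
V = n × V_m = 0.09738 × 22.7 = 2.21 L.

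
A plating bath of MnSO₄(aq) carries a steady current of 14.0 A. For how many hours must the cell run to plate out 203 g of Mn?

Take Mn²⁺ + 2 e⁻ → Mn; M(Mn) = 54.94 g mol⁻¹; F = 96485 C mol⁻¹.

n(Mn) = m/M = 203 / 54.94 = 3.695 mol.
Each Mn atom requires 2 electrons, so n(e⁻) = 2 × 3.695 = 7.390 mol.
Q = n(e⁻)·F = 7.390 × 96485 = 713000 C.
t = Q/I = 713000 / 14.00 A = 50930 s = 14.1 h.

14.1 h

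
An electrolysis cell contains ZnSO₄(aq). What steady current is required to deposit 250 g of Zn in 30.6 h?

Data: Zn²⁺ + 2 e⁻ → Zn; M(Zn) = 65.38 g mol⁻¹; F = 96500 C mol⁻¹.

6.70 A

n(Zn) = 250 / 65.38 = 3.824 mol.
n(e⁻) = 2 × 3.824 = 7.648 mol.
Q = n(e⁻)·F = 7.648 × 96500 = 738000 C.
I = Q/t = 738000 / 110160 s = 6.70 A.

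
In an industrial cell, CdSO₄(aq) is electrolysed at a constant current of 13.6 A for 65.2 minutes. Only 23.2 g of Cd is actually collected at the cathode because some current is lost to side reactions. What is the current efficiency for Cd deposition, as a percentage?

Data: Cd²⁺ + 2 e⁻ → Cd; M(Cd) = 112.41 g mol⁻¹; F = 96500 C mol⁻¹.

74.9 %

Q = I·t = 13.60 × 3912.0 = 53200 C; n(e⁻) = 53200/96500 = 0.5513 mol.
Theoretical n(Cd) = n(e⁻)/2 = 0.2757 mol, i.e. m_theo = 0.2757 × 112.41 = 30.99 g.
Efficiency = m_actual / m_theo = 23.2 / 30.99 = 74.9 %.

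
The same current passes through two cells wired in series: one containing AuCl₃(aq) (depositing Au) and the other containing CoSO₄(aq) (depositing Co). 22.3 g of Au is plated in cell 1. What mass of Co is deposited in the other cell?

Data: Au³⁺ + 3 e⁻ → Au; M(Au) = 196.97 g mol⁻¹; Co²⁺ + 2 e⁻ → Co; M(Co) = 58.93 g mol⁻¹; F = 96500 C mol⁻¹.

n(Au) = 22.3 / 196.97 = 0.1132 mol.
Since Au³⁺ + 3 e⁻ → Au, n(e⁻) passed = 3 × 0.1132 = 0.3396 mol.
Cells in series carry the same charge, so the same 0.3396 mol of electrons passes through cell 2.
Co²⁺ + 2 e⁻ → Co, so n(Co) = 0.3396 / 2 = 0.1698 mol.
m(Co) = 0.1698 × 58.93 = 10.0 g.

10.0 g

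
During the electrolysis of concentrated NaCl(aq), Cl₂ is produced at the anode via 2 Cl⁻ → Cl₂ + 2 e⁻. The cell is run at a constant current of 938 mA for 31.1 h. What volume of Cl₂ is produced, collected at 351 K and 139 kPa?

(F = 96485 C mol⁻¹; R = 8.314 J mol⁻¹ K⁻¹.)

11.4 L

Q = I·t = 0.9380 A × 111960 s = 105000 C.
n(e⁻) = Q/F = 105000 / 96485 = 1.088 mol.
2 electrons are transferred per Cl₂ molecule, so n(Cl₂) = 1.088 / 2 = 0.5442 mol.
V = nRT/P = (0.5442 × 8.314 × 351) / (139 × 10³ Pa) = 0.0114 m³ = 11.4 L.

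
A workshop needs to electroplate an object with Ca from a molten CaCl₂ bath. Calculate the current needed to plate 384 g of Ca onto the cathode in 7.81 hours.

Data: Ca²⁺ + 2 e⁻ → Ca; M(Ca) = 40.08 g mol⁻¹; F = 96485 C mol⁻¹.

65.8 A

n(Ca) = 384 / 40.08 = 9.581 mol.
n(e⁻) = 2 × 9.581 = 19.16 mol.
Q = n(e⁻)·F = 19.16 × 96485 = 1849000 C.
I = Q/t = 1849000 / 28116 s = 65.8 A.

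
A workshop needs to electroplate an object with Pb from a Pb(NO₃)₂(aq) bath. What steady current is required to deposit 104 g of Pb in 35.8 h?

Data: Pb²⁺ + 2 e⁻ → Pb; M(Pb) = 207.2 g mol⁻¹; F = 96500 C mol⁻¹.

n(Pb) = 104 / 207.2 = 0.5019 mol.
n(e⁻) = 2 × 0.5019 = 1.004 mol.
Q = n(e⁻)·F = 1.004 × 96500 = 96870 C.
I = Q/t = 96870 / 128880 s = 0.752 A.

0.752 A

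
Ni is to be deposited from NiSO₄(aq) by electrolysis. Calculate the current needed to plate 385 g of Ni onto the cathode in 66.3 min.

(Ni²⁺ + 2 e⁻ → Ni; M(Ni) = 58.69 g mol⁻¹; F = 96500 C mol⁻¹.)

318 A

n(Ni) = 385 / 58.69 = 6.560 mol.
n(e⁻) = 2 × 6.560 = 13.12 mol.
Q = n(e⁻)·F = 13.12 × 96500 = 1266000 C.
I = Q/t = 1266000 / 3978.0 s = 318 A.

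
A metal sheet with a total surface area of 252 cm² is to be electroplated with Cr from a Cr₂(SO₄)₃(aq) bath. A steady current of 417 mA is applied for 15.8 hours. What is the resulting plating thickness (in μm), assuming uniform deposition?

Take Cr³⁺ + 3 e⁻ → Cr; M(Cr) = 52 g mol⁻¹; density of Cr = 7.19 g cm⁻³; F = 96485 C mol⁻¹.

23.5 μm

Q = I·t = 0.4170 × 56880 = 23720 C; n(e⁻) = 0.2458 mol.
n(Cr) = n(e⁻)/3 = 0.08194 mol, so m = 0.08194 × 52 = 4.261 g.
Volume = m/ρ = 4.261 / 7.19 = 0.5926 cm³.
Thickness = V/A = 0.5926 / 252 = 0.00235 cm = 23.5 μm.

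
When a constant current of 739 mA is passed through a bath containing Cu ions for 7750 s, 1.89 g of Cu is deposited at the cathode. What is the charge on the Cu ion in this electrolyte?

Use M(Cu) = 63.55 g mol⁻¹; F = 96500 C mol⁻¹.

+2

Q = I·t = 0.7390 A × 7750.0 s = 5727 C, so n(e⁻) = 5727/96500 = 0.05935 mol.
n(Cu) deposited = 1.89 / 63.55 = 0.02974 mol.
Electrons per atom = n(e⁻)/n(Cu) = 0.05935 / 0.02974 = 2.00 ≈ 2, so the ion is Cu²⁺.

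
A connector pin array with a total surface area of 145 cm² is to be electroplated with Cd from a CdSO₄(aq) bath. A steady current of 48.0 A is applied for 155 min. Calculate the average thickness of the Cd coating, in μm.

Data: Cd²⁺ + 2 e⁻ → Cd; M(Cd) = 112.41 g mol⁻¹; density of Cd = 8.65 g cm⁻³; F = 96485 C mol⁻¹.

2070 μm

Q = I·t = 48.00 × 9300.0 = 446400 C; n(e⁻) = 4.627 mol.
n(Cd) = n(e⁻)/2 = 2.313 mol, so m = 2.313 × 112.41 = 260.0 g.
Volume = m/ρ = 260.0 / 8.65 = 30.06 cm³.
Thickness = V/A = 30.06 / 145 = 0.207 cm = 2070 μm.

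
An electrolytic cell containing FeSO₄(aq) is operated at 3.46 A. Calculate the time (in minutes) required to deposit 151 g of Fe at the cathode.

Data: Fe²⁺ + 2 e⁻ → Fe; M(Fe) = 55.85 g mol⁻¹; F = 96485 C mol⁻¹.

2510 min

n(Fe) = m/M = 151 / 55.85 = 2.704 mol.
Each Fe atom requires 2 electrons, so n(e⁻) = 2 × 2.704 = 5.407 mol.
Q = n(e⁻)·F = 5.407 × 96485 = 521700 C.
t = Q/I = 521700 / 3.460 A = 150800 s = 2510 min.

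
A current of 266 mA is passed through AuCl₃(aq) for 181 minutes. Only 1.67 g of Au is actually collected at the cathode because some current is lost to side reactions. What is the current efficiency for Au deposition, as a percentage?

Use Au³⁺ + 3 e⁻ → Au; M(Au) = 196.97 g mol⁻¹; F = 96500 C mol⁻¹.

Q = I·t = 0.2660 × 10860 = 2889 C; n(e⁻) = 2889/96500 = 0.02994 mol.
Theoretical n(Au) = n(e⁻)/3 = 0.009978 mol, i.e. m_theo = 0.009978 × 196.97 = 1.965 g.
Efficiency = m_actual / m_theo = 1.67 / 1.965 = 85.0 %.

85.0 %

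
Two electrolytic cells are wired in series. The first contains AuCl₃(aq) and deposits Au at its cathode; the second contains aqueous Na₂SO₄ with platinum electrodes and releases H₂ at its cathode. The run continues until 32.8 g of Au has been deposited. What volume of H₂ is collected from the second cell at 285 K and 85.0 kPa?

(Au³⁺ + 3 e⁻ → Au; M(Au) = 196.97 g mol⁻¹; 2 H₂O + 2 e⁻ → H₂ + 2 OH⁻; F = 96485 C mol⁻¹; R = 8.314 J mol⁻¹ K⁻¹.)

6.96 L

n(Au) = 32.8 / 196.97 = 0.1665 mol, so n(e⁻) = 3 × 0.1665 = 0.4996 mol.
The cells are in series, so the same 0.4996 mol of electrons passes through the second cell.
2 H₂O + 2 e⁻ → H₂ + 2 OH⁻ — 2 mol e⁻ per mol H₂, so n(H₂) = 0.4996/2 = 0.2498 mol.
V = nRT/P = (0.2498 × 8.314 × 285) / (85.0 × 10³) = 0.00696 m³ = 6.96 L.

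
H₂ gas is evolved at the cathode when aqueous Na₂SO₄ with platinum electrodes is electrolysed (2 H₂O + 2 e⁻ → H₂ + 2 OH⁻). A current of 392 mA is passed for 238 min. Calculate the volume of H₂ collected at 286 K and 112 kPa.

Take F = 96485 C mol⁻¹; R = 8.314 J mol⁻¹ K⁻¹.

Q = I·t = 0.3920 A × 14280 s = 5598 C.
n(e⁻) = Q/F = 5598 / 96485 = 0.05802 mol.
2 electrons are transferred per H₂ molecule, so n(H₂) = 0.05802 / 2 = 0.02901 mol.
V = nRT/P = (0.02901 × 8.314 × 286) / (112 × 10³ Pa) = 6.16 × 10⁻⁴ m³ = 0.616 L.

0.616 L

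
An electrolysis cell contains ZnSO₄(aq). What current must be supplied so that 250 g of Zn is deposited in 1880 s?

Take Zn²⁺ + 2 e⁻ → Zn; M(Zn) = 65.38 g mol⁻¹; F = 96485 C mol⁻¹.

n(Zn) = 250 / 65.38 = 3.824 mol.
n(e⁻) = 2 × 3.824 = 7.648 mol.
Q = n(e⁻)·F = 7.648 × 96485 = 737900 C.
I = Q/t = 737900 / 1880.0 s = 392 A.

392 A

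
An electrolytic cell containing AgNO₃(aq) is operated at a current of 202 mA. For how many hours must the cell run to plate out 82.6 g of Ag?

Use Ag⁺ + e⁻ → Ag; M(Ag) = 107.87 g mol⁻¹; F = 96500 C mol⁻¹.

n(Ag) = m/M = 82.6 / 107.87 = 0.7657 mol.
Each Ag atom requires 1 electron, so n(e⁻) = 1 × 0.7657 = 0.7657 mol.
Q = n(e⁻)·F = 0.7657 × 96500 = 73890 C.
t = Q/I = 73890 / 0.2020 A = 365800 s = 102 h.

102 h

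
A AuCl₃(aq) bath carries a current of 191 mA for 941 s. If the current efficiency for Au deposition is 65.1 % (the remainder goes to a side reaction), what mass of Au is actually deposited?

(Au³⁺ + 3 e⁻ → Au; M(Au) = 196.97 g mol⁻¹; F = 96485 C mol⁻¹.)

0.0796 g

Q = I·t = 0.1910 × 941.00 = 179.7 C.
n(e⁻) = 179.7/96485 = 0.001863 mol; theoretically n(Au) = 0.001863/3 = 0.0006209 mol, m_theo = 0.1223 g.
At 65.1 % efficiency, m_actual = 0.651 × 0.1223 = 0.0796 g.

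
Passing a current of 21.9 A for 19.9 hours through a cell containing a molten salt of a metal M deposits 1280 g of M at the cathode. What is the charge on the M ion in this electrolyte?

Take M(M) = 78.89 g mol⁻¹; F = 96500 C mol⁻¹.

Q = I·t = 21.90 A × 71640 s = 1569000 C, so n(e⁻) = 1569000/96500 = 16.26 mol.
n(M) deposited = 1280 / 78.89 = 16.23 mol.
Electrons per atom = n(e⁻)/n(M) = 16.26 / 16.23 = 1.00 ≈ 1, so the ion is M⁺.

+1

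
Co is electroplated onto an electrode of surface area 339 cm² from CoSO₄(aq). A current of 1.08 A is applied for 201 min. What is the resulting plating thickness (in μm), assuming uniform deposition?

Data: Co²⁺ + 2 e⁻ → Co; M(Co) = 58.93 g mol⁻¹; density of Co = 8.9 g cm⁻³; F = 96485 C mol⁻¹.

Q = I·t = 1.080 × 12060 = 13020 C; n(e⁻) = 0.1350 mol.
n(Co) = n(e⁻)/2 = 0.06750 mol, so m = 0.06750 × 58.93 = 3.978 g.
Volume = m/ρ = 3.978 / 8.9 = 0.4469 cm³.
Thickness = V/A = 0.4469 / 339 = 0.00132 cm = 13.2 μm.

13.2 μm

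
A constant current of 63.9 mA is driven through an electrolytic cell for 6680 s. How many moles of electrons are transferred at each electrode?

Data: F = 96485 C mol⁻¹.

Q = I·t = 0.06390 A × 6680.0 s = 426.9 C.
n(e⁻) = Q/F = 426.9 / 96485 = 0.00442 mol.

0.00442 mol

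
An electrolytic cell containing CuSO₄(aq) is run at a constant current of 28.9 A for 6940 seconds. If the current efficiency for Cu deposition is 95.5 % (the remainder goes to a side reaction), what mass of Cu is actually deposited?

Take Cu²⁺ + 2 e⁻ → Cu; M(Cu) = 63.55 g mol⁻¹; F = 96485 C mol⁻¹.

Q = I·t = 28.90 × 6940.0 = 200600 C.
n(e⁻) = 200600/96485 = 2.079 mol; theoretically n(Cu) = 2.079/2 = 1.039 mol, m_theo = 66.05 g.
At 95.5 % efficiency, m_actual = 0.955 × 66.05 = 63.1 g.

63.1 g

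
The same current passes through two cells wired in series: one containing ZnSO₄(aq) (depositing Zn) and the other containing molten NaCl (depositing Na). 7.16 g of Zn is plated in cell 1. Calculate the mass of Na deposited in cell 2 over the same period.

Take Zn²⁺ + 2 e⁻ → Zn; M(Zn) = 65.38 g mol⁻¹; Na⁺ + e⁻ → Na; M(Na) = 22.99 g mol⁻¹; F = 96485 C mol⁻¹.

5.04 g

n(Zn) = 7.16 / 65.38 = 0.1095 mol.
Since Zn²⁺ + 2 e⁻ → Zn, n(e⁻) passed = 2 × 0.1095 = 0.2190 mol.
Cells in series carry the same charge, so the same 0.2190 mol of electrons passes through cell 2.
Na⁺ + e⁻ → Na, so n(Na) = 0.2190 / 1 = 0.2190 mol.
m(Na) = 0.2190 × 22.99 = 5.04 g.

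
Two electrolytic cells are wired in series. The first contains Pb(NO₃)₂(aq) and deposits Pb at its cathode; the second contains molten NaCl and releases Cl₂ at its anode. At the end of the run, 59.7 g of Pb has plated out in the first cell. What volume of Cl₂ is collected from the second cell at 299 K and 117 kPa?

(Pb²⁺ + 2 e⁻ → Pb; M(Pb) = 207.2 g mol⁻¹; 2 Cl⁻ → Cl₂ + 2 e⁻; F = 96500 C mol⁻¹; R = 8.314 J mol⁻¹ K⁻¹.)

n(Pb) = 59.7 / 207.2 = 0.2881 mol, so n(e⁻) = 2 × 0.2881 = 0.5763 mol.
The cells are in series, so the same 0.5763 mol of electrons passes through the second cell.
2 Cl⁻ → Cl₂ + 2 e⁻ — 2 mol e⁻ per mol Cl₂, so n(Cl₂) = 0.5763/2 = 0.2881 mol.
V = nRT/P = (0.2881 × 8.314 × 299) / (117 × 10³) = 0.00612 m³ = 6.12 L.

6.12 L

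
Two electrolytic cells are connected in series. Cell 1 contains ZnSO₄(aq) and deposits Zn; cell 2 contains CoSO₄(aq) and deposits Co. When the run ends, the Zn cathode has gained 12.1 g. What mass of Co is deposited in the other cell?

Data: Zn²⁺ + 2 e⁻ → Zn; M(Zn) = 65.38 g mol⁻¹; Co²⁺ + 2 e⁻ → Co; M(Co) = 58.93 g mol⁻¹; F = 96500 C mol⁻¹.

10.9 g

n(Zn) = 12.1 / 65.38 = 0.1851 mol.
Since Zn²⁺ + 2 e⁻ → Zn, n(e⁻) passed = 2 × 0.1851 = 0.3701 mol.
Cells in series carry the same charge, so the same 0.3701 mol of electrons passes through cell 2.
Co²⁺ + 2 e⁻ → Co, so n(Co) = 0.3701 / 2 = 0.1851 mol.
m(Co) = 0.1851 × 58.93 = 10.9 g.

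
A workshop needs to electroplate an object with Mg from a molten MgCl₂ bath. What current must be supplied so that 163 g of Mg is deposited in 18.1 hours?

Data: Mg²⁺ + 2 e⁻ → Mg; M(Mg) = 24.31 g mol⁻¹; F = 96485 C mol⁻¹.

19.9 A

n(Mg) = 163 / 24.31 = 6.705 mol.
n(e⁻) = 2 × 6.705 = 13.41 mol.
Q = n(e⁻)·F = 13.41 × 96485 = 1294000 C.
I = Q/t = 1294000 / 65160 s = 19.9 A.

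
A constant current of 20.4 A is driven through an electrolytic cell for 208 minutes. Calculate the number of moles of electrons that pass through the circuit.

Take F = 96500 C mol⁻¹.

2.64 mol

Q = I·t = 20.40 A × 12480 s = 254600 C.
n(e⁻) = Q/F = 254600 / 96500 = 2.64 mol.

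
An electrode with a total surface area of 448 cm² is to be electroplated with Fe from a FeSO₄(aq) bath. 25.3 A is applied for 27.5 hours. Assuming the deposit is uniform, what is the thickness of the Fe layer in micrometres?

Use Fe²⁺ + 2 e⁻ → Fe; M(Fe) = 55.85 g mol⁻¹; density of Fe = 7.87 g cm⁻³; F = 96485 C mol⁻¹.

Q = I·t = 25.30 × 99000 = 2505000 C; n(e⁻) = 25.96 mol.
n(Fe) = n(e⁻)/2 = 12.98 mol, so m = 12.98 × 55.85 = 724.9 g.
Volume = m/ρ = 724.9 / 7.87 = 92.11 cm³.
Thickness = V/A = 92.11 / 448 = 0.206 cm = 2060 μm.

2060 μm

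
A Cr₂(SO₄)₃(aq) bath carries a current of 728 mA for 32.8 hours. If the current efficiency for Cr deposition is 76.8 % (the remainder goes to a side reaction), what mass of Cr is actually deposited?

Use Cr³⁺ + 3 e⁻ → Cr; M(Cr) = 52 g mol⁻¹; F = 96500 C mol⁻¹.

Q = I·t = 0.7280 × 118080 = 85960 C.
n(e⁻) = 85960/96500 = 0.8908 mol; theoretically n(Cr) = 0.8908/3 = 0.2969 mol, m_theo = 15.44 g.
At 76.8 % efficiency, m_actual = 0.768 × 15.44 = 11.9 g.

11.9 g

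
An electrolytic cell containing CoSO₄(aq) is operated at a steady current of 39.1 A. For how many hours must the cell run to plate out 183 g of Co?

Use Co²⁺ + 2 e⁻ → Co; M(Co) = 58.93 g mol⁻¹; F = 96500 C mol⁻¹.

n(Co) = m/M = 183 / 58.93 = 3.105 mol.
Each Co atom requires 2 electrons, so n(e⁻) = 2 × 3.105 = 6.211 mol.
Q = n(e⁻)·F = 6.211 × 96500 = 599300 C.
t = Q/I = 599300 / 39.10 A = 15330 s = 4.26 h.

4.26 h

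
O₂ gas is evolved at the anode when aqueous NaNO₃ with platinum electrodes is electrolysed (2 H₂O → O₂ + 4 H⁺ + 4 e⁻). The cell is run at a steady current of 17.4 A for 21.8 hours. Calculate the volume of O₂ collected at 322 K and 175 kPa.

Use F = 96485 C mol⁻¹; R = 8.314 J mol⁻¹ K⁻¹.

Q = I·t = 17.40 A × 78480 s = 1366000 C.
n(e⁻) = Q/F = 1366000 / 96485 = 14.15 mol.
4 electrons are transferred per O₂ molecule, so n(O₂) = 14.15 / 4 = 3.538 mol.
V = nRT/P = (3.538 × 8.314 × 322) / (175 × 10³ Pa) = 0.0541 m³ = 54.1 L.

54.1 L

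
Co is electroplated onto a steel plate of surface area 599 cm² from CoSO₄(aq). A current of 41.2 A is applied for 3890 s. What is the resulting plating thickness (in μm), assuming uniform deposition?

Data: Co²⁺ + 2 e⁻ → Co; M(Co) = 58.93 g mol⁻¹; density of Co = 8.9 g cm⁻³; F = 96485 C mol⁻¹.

91.8 μm

Q = I·t = 41.20 × 3890.0 = 160300 C; n(e⁻) = 1.661 mol.
n(Co) = n(e⁻)/2 = 0.8305 mol, so m = 0.8305 × 58.93 = 48.94 g.
Volume = m/ρ = 48.94 / 8.9 = 5.499 cm³.
Thickness = V/A = 5.499 / 599 = 0.00918 cm = 91.8 μm.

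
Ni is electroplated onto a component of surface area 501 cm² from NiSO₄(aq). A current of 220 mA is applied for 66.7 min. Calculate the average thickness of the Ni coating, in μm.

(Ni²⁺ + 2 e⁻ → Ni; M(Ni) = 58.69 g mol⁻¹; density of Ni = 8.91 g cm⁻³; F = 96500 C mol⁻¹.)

Q = I·t = 0.2200 × 4002.0 = 880.4 C; n(e⁻) = 0.009124 mol.
n(Ni) = n(e⁻)/2 = 0.004562 mol, so m = 0.004562 × 58.69 = 0.2677 g.
Volume = m/ρ = 0.2677 / 8.91 = 0.03005 cm³.
Thickness = V/A = 0.03005 / 501 = 6.00 × 10⁻⁵ cm = 0.600 μm.

0.600 μm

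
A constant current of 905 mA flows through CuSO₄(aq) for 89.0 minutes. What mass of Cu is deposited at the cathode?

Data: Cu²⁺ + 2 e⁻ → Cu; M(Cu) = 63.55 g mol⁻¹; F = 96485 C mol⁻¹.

1.59 g

Q = I·t = 0.9050 A × 5340.0 s = 4833 C.
n(e⁻) = Q/F = 4833 / 96485 = 0.05009 mol.
Cu²⁺ + 2 e⁻ → Cu, so n(Cu) = n(e⁻)/2 = 0.02504 mol.
m = n·M = 0.02504 × 63.55 = 1.59 g.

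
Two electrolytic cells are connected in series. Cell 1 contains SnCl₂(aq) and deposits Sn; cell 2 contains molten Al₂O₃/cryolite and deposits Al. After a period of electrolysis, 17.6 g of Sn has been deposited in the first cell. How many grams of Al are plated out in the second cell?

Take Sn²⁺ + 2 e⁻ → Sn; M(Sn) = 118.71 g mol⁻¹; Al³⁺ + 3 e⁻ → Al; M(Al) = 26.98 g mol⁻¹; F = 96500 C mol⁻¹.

n(Sn) = 17.6 / 118.71 = 0.1483 mol.
Since Sn²⁺ + 2 e⁻ → Sn, n(e⁻) passed = 2 × 0.1483 = 0.2965 mol.
Cells in series carry the same charge, so the same 0.2965 mol of electrons passes through cell 2.
Al³⁺ + 3 e⁻ → Al, so n(Al) = 0.2965 / 3 = 0.09884 mol.
m(Al) = 0.09884 × 26.98 = 2.67 g.

2.67 g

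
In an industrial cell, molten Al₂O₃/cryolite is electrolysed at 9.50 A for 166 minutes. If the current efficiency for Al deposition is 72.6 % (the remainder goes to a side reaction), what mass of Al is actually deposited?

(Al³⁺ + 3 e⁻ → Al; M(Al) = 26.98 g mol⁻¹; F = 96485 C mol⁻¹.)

6.40 g

Q = I·t = 9.500 × 9960.0 = 94620 C.
n(e⁻) = 94620/96485 = 0.9807 mol; theoretically n(Al) = 0.9807/3 = 0.3269 mol, m_theo = 8.819 g.
At 72.6 % efficiency, m_actual = 0.726 × 8.819 = 6.40 g.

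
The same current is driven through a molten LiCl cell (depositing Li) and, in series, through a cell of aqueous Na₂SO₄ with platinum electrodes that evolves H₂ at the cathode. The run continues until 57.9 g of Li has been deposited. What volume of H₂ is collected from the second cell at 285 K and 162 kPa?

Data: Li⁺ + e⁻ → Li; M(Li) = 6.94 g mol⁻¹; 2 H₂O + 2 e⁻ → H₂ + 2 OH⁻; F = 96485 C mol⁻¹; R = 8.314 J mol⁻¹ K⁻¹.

n(Li) = 57.9 / 6.94 = 8.343 mol, so n(e⁻) = 1 × 8.343 = 8.343 mol.
The cells are in series, so the same 8.343 mol of electrons passes through the second cell.
2 H₂O + 2 e⁻ → H₂ + 2 OH⁻ — 2 mol e⁻ per mol H₂, so n(H₂) = 8.343/2 = 4.171 mol.
V = nRT/P = (4.171 × 8.314 × 285) / (162 × 10³) = 0.0610 m³ = 61.0 L.

61.0 L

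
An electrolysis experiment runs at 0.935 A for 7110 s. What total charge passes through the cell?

Q = I·t = 0.9350 A × 7110.0 s = 6650 C.

6650 C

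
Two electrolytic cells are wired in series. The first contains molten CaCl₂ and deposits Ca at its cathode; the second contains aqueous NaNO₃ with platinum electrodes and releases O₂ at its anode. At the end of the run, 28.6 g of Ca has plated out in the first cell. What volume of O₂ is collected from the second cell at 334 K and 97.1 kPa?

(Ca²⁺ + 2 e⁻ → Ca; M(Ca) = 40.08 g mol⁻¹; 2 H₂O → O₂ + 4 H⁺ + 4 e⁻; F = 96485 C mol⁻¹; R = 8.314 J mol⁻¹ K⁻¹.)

n(Ca) = 28.6 / 40.08 = 0.7136 mol, so n(e⁻) = 2 × 0.7136 = 1.427 mol.
The cells are in series, so the same 1.427 mol of electrons passes through the second cell.
2 H₂O → O₂ + 4 H⁺ + 4 e⁻ — 4 mol e⁻ per mol O₂, so n(O₂) = 1.427/4 = 0.3568 mol.
V = nRT/P = (0.3568 × 8.314 × 334) / (97.1 × 10³) = 0.0102 m³ = 10.2 L.

10.2 L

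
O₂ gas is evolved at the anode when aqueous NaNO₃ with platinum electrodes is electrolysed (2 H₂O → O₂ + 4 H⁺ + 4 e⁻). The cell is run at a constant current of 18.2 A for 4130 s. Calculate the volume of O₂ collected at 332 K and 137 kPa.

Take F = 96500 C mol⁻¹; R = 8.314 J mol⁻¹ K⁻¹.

Q = I·t = 18.20 A × 4130.0 s = 75170 C.
n(e⁻) = Q/F = 75170 / 96500 = 0.7789 mol.
4 electrons are transferred per O₂ molecule, so n(O₂) = 0.7789 / 4 = 0.1947 mol.
V = nRT/P = (0.1947 × 8.314 × 332) / (137 × 10³ Pa) = 0.00392 m³ = 3.92 L.

3.92 L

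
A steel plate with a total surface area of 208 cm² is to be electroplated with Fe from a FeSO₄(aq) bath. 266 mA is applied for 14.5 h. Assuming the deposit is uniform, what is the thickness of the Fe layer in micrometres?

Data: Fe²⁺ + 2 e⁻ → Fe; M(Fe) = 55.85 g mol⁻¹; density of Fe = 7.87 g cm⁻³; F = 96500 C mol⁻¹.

Q = I·t = 0.2660 × 52200 = 13890 C; n(e⁻) = 0.1439 mol.
n(Fe) = n(e⁻)/2 = 0.07194 mol, so m = 0.07194 × 55.85 = 4.018 g.
Volume = m/ρ = 4.018 / 7.87 = 0.5106 cm³.
Thickness = V/A = 0.5106 / 208 = 0.00245 cm = 24.5 μm.

24.5 μm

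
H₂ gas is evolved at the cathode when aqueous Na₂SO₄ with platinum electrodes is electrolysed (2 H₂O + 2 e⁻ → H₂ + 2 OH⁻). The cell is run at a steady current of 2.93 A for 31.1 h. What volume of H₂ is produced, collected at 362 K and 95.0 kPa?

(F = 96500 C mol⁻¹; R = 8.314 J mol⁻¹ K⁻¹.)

Q = I·t = 2.930 A × 111960 s = 328000 C.
n(e⁻) = Q/F = 328000 / 96500 = 3.399 mol.
2 electrons are transferred per H₂ molecule, so n(H₂) = 3.399 / 2 = 1.700 mol.
V = nRT/P = (1.700 × 8.314 × 362) / (95.0 × 10³ Pa) = 0.0538 m³ = 53.8 L.

53.8 L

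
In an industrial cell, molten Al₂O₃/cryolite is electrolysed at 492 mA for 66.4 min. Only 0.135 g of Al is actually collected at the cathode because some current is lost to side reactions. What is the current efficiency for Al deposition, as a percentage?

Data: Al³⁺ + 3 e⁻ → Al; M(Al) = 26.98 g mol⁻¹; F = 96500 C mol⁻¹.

73.9 %

Q = I·t = 0.4920 × 3984.0 = 1960 C; n(e⁻) = 1960/96500 = 0.02031 mol.
Theoretical n(Al) = n(e⁻)/3 = 0.006771 mol, i.e. m_theo = 0.006771 × 26.98 = 0.1827 g.
Efficiency = m_actual / m_theo = 0.135 / 0.1827 = 73.9 %.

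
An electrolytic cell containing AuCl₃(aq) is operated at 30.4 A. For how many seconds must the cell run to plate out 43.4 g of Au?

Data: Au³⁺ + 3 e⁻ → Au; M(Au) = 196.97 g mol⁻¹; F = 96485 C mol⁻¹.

n(Au) = m/M = 43.4 / 196.97 = 0.2203 mol.
Each Au atom requires 3 electrons, so n(e⁻) = 3 × 0.2203 = 0.6610 mol.
Q = n(e⁻)·F = 0.6610 × 96485 = 63780 C.
t = Q/I = 63780 / 30.40 A = 2098 s.

2100 s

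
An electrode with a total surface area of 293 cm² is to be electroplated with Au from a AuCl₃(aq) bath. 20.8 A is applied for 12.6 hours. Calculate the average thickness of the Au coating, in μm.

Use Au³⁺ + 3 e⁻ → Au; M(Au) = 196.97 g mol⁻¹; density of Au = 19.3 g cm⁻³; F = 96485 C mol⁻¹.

Q = I·t = 20.80 × 45360 = 943500 C; n(e⁻) = 9.779 mol.
n(Au) = n(e⁻)/3 = 3.260 mol, so m = 3.260 × 196.97 = 642.0 g.
Volume = m/ρ = 642.0 / 19.3 = 33.27 cm³.
Thickness = V/A = 33.27 / 293 = 0.114 cm = 1140 μm.

1140 μm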